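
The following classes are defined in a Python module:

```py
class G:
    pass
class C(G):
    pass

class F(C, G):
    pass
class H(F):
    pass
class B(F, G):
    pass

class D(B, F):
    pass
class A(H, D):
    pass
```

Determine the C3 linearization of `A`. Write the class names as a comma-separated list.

L[A] = A + merge(L[H], L[D], [H D])
  take H:  [H F C G object] + [D B F C G object] + [H D]
  take D:  [F C G object] + [D B F C G object] + [D]
  take B:  [F C G object] + [B F C G object]
  take F:  [F C G object] + [F C G object]
  take C:  [C G object] + [C G object]
  take G:  [G object] + [G object]
  take object:  [object] + [object]

A, H, D, B, F, C, G, object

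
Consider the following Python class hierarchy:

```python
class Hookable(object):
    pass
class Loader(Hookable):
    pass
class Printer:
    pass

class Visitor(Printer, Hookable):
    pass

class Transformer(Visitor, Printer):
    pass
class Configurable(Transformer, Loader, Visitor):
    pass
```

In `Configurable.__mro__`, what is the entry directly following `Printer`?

Hookable

L[Configurable] = Configurable + merge(L[Transformer], L[Loader], L[Visitor], [Transformer Loader Visitor])
  take Transformer:  [Transformer Visitor Printer Hookable object] + [Loader Hookable object] + [Visitor Printer Hookable object] + [Transformer Loader Visitor]
  take Loader:  [Visitor Printer Hookable object] + [Loader Hookable object] + [Visitor Printer Hookable object] + [Loader Visitor]
  take Visitor:  [Visitor Printer Hookable object] + [Hookable object] + [Visitor Printer Hookable object] + [Visitor]
  take Printer:  [Printer Hookable object] + [Hookable object] + [Printer Hookable object]
  take Hookable:  [Hookable object] + [Hookable object] + [Hookable object]
  take object:  [object] + [object] + [object]
MRO: Configurable Transformer Loader Visitor Printer Hookable object
Printer is at position 4; next is Hookable.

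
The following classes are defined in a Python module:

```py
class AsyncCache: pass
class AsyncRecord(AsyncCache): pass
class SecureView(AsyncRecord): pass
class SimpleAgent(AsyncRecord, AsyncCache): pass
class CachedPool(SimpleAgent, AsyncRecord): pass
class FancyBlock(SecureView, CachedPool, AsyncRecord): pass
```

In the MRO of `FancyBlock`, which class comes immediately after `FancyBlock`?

L[FancyBlock] = FancyBlock + merge(L[SecureView], L[CachedPool], L[AsyncRecord], [SecureView CachedPool AsyncRecord])
  take SecureView:  [SecureView AsyncRecord AsyncCache object] + [CachedPool SimpleAgent AsyncRecord AsyncCache object] + [AsyncRecord AsyncCache object] + [SecureView CachedPool AsyncRecord]
  take CachedPool:  [AsyncRecord AsyncCache object] + [CachedPool SimpleAgent AsyncRecord AsyncCache object] + [AsyncRecord AsyncCache object] + [CachedPool AsyncRecord]
  take SimpleAgent:  [AsyncRecord AsyncCache object] + [SimpleAgent AsyncRecord AsyncCache object] + [AsyncRecord AsyncCache object] + [AsyncRecord]
  take AsyncRecord:  [AsyncRecord AsyncCache object] + [AsyncRecord AsyncCache object] + [AsyncRecord AsyncCache object] + [AsyncRecord]
  take AsyncCache:  [AsyncCache object] + [AsyncCache object] + [AsyncCache object]
  take object:  [object] + [object] + [object]
MRO: FancyBlock SecureView CachedPool SimpleAgent AsyncRecord AsyncCache object
FancyBlock is at position 0; next is SecureView.

SecureView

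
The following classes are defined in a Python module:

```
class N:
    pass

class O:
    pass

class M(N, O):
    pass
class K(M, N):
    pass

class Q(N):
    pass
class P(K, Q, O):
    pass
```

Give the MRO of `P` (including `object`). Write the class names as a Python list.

[P, K, M, Q, N, O, object]

L[P] = P + merge(L[K], L[Q], L[O], [K Q O])
  take K:  [K M N O object] + [Q N object] + [O object] + [K Q O]
  take M:  [M N O object] + [Q N object] + [O object] + [Q O]
  take Q:  [N O object] + [Q N object] + [O object] + [Q O]
  take N:  [N O object] + [N object] + [O object] + [O]
  take O:  [O object] + [object] + [O object] + [O]
  take object:  [object] + [object] + [object]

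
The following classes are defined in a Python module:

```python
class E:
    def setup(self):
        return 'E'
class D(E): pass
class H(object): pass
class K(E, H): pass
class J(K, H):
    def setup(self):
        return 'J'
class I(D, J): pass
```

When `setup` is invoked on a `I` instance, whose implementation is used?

L[I] = I + merge(L[D], L[J], [D J])
  take D:  [D E object] + [J K E H object] + [D J]
  take J:  [E object] + [J K E H object] + [J]
  take K:  [E object] + [K E H object]
  take E:  [E object] + [E H object]
  take H:  [object] + [H object]
  take object:  [object] + [object]
MRO: I D J K E H object
setup is defined in: E, J. First along the MRO is J.

J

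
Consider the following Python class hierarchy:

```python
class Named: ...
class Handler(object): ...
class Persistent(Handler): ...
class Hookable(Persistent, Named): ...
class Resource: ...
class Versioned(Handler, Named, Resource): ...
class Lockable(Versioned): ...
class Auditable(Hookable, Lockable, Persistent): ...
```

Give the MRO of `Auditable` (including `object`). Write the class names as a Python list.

L[Auditable] = Auditable + merge(L[Hookable], L[Lockable], L[Persistent], [Hookable Lockable Persistent])
  take Hookable:  [Hookable Persistent Handler Named object] + [Lockable Versioned Handler Named Resource object] + [Persistent Handler object] + [Hookable Lockable Persistent]
  take Lockable:  [Persistent Handler Named object] + [Lockable Versioned Handler Named Resource object] + [Persistent Handler object] + [Lockable Persistent]
  take Persistent:  [Persistent Handler Named object] + [Versioned Handler Named Resource object] + [Persistent Handler object] + [Persistent]
  take Versioned:  [Handler Named object] + [Versioned Handler Named Resource object] + [Handler object]
  take Handler:  [Handler Named object] + [Handler Named Resource object] + [Handler object]
  take Named:  [Named object] + [Named Resource object] + [object]
  take Resource:  [object] + [Resource object] + [object]
  take object:  [object] + [object] + [object]

[Auditable, Hookable, Lockable, Persistent, Versioned, Handler, Named, Resource, object]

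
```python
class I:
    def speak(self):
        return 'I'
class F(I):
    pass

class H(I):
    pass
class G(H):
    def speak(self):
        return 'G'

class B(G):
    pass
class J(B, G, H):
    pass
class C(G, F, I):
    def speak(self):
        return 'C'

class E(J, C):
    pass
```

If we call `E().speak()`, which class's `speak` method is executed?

C

L[E] = E + merge(L[J], L[C], [J C])
  take J:  [J B G H I object] + [C G H F I object] + [J C]
  take B:  [B G H I object] + [C G H F I object] + [C]
  take C:  [G H I object] + [C G H F I object] + [C]
  take G:  [G H I object] + [G H F I object]
  take H:  [H I object] + [H F I object]
  take F:  [I object] + [F I object]
  take I:  [I object] + [I object]
  take object:  [object] + [object]
MRO: E J B C G H F I object
speak is defined in: C, G, I. First along the MRO is C.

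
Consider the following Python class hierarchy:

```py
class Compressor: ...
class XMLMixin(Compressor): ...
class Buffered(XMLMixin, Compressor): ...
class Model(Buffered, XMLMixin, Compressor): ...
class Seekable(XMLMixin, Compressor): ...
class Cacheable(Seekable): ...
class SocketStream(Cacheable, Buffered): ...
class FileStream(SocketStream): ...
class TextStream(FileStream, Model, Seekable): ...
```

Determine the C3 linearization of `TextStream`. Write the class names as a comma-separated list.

L[TextStream] = TextStream + merge(L[FileStream], L[Model], L[Seekable], [FileStream Model Seekable])
  take FileStream:  [FileStream SocketStream Cacheable Seekable Buffered XMLMixin Compressor object] + [Model Buffered XMLMixin Compressor object] + [Seekable XMLMixin Compressor object] + [FileStream Model Seekable]
  take SocketStream:  [SocketStream Cacheable Seekable Buffered XMLMixin Compressor object] + [Model Buffered XMLMixin Compressor object] + [Seekable XMLMixin Compressor object] + [Model Seekable]
  take Cacheable:  [Cacheable Seekable Buffered XMLMixin Compressor object] + [Model Buffered XMLMixin Compressor object] + [Seekable XMLMixin Compressor object] + [Model Seekable]
  take Model:  [Seekable Buffered XMLMixin Compressor object] + [Model Buffered XMLMixin Compressor object] + [Seekable XMLMixin Compressor object] + [Model Seekable]
  take Seekable:  [Seekable Buffered XMLMixin Compressor object] + [Buffered XMLMixin Compressor object] + [Seekable XMLMixin Compressor object] + [Seekable]
  take Buffered:  [Buffered XMLMixin Compressor object] + [Buffered XMLMixin Compressor object] + [XMLMixin Compressor object]
  take XMLMixin:  [XMLMixin Compressor object] + [XMLMixin Compressor object] + [XMLMixin Compressor object]
  take Compressor:  [Compressor object] + [Compressor object] + [Compressor object]
  take object:  [object] + [object] + [object]

TextStream, FileStream, SocketStream, Cacheable, Model, Seekable, Buffered, XMLMixin, Compressor, object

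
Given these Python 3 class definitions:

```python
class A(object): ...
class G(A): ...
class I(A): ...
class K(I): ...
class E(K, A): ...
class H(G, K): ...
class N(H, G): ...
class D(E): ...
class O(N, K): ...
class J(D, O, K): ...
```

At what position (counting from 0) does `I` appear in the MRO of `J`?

L[J] = J + merge(L[D], L[O], L[K], [D O K])
  take D:  [D E K I A object] + [O N H G K I A object] + [K I A object] + [D O K]
  take E:  [E K I A object] + [O N H G K I A object] + [K I A object] + [O K]
  take O:  [K I A object] + [O N H G K I A object] + [K I A object] + [O K]
  take N:  [K I A object] + [N H G K I A object] + [K I A object] + [K]
  take H:  [K I A object] + [H G K I A object] + [K I A object] + [K]
  take G:  [K I A object] + [G K I A object] + [K I A object] + [K]
  take K:  [K I A object] + [K I A object] + [K I A object] + [K]
  take I:  [I A object] + [I A object] + [I A object]
  take A:  [A object] + [A object] + [A object]
  take object:  [object] + [object] + [object]
MRO: J D E O N H G K I A object
I sits at index 8.

8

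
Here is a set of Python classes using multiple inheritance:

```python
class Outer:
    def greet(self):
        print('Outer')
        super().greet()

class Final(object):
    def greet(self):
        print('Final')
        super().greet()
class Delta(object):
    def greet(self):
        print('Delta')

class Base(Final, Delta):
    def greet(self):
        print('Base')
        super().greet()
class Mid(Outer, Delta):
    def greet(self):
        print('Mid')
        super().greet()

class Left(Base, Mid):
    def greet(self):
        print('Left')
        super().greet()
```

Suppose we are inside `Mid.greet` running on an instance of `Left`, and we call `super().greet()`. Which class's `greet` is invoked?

L[Left] = Left + merge(L[Base], L[Mid], [Base Mid])
  take Base:  [Base Final Delta object] + [Mid Outer Delta object] + [Base Mid]
  take Final:  [Final Delta object] + [Mid Outer Delta object] + [Mid]
  take Mid:  [Delta object] + [Mid Outer Delta object] + [Mid]
  take Outer:  [Delta object] + [Outer Delta object]
  take Delta:  [Delta object] + [Delta object]
  take object:  [object] + [object]
MRO: Left Base Final Mid Outer Delta object
super() in Mid.greet on a Left instance goes to the class after Mid in Left's MRO: Outer.

Outer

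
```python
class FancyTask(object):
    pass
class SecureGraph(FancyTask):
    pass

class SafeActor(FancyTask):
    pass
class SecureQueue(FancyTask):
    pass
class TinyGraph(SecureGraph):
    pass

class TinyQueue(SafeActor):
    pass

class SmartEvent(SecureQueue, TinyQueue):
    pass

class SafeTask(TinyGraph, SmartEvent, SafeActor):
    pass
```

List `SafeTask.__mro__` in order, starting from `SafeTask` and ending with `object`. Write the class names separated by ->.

L[SafeTask] = SafeTask + merge(L[TinyGraph], L[SmartEvent], L[SafeActor], [TinyGraph SmartEvent SafeActor])
  take TinyGraph:  [TinyGraph SecureGraph FancyTask object] + [SmartEvent SecureQueue TinyQueue SafeActor FancyTask object] + [SafeActor FancyTask object] + [TinyGraph SmartEvent SafeActor]
  take SecureGraph:  [SecureGraph FancyTask object] + [SmartEvent SecureQueue TinyQueue SafeActor FancyTask object] + [SafeActor FancyTask object] + [SmartEvent SafeActor]
  take SmartEvent:  [FancyTask object] + [SmartEvent SecureQueue TinyQueue SafeActor FancyTask object] + [SafeActor FancyTask object] + [SmartEvent SafeActor]
  take SecureQueue:  [FancyTask object] + [SecureQueue TinyQueue SafeActor FancyTask object] + [SafeActor FancyTask object] + [SafeActor]
  take TinyQueue:  [FancyTask object] + [TinyQueue SafeActor FancyTask object] + [SafeActor FancyTask object] + [SafeActor]
  take SafeActor:  [FancyTask object] + [SafeActor FancyTask object] + [SafeActor FancyTask object] + [SafeActor]
  take FancyTask:  [FancyTask object] + [FancyTask object] + [FancyTask object]
  take object:  [object] + [object] + [object]

SafeTask -> TinyGraph -> SecureGraph -> SmartEvent -> SecureQueue -> TinyQueue -> SafeActor -> FancyTask -> object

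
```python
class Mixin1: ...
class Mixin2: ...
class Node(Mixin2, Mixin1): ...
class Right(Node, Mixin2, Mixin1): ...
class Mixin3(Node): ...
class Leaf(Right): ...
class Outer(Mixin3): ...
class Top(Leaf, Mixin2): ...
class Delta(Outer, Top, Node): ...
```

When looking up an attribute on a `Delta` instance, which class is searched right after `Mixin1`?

L[Delta] = Delta + merge(L[Outer], L[Top], L[Node], [Outer Top Node])
  take Outer:  [Outer Mixin3 Node Mixin2 Mixin1 object] + [Top Leaf Right Node Mixin2 Mixin1 object] + [Node Mixin2 Mixin1 object] + [Outer Top Node]
  take Mixin3:  [Mixin3 Node Mixin2 Mixin1 object] + [Top Leaf Right Node Mixin2 Mixin1 object] + [Node Mixin2 Mixin1 object] + [Top Node]
  take Top:  [Node Mixin2 Mixin1 object] + [Top Leaf Right Node Mixin2 Mixin1 object] + [Node Mixin2 Mixin1 object] + [Top Node]
  take Leaf:  [Node Mixin2 Mixin1 object] + [Leaf Right Node Mixin2 Mixin1 object] + [Node Mixin2 Mixin1 object] + [Node]
  take Right:  [Node Mixin2 Mixin1 object] + [Right Node Mixin2 Mixin1 object] + [Node Mixin2 Mixin1 object] + [Node]
  take Node:  [Node Mixin2 Mixin1 object] + [Node Mixin2 Mixin1 object] + [Node Mixin2 Mixin1 object] + [Node]
  take Mixin2:  [Mixin2 Mixin1 object] + [Mixin2 Mixin1 object] + [Mixin2 Mixin1 object]
  take Mixin1:  [Mixin1 object] + [Mixin1 object] + [Mixin1 object]
  take object:  [object] + [object] + [object]
MRO: Delta Outer Mixin3 Top Leaf Right Node Mixin2 Mixin1 object
Mixin1 is at position 8; next is object.

object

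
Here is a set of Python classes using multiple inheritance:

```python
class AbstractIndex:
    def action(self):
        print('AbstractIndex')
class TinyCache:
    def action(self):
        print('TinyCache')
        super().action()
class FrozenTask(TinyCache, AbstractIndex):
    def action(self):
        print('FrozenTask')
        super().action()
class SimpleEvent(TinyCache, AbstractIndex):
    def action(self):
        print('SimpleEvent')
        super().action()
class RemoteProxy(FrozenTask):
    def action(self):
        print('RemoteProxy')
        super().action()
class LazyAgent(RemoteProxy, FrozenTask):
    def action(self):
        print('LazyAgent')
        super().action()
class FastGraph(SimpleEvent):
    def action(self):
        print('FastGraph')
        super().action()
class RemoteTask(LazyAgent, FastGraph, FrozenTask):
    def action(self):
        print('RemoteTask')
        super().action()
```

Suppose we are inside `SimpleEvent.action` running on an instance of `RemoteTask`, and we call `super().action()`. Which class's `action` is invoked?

L[RemoteTask] = RemoteTask + merge(L[LazyAgent], L[FastGraph], L[FrozenTask], [LazyAgent FastGraph FrozenTask])
  take LazyAgent:  [LazyAgent RemoteProxy FrozenTask TinyCache AbstractIndex object] + [FastGraph SimpleEvent TinyCache AbstractIndex object] + [FrozenTask TinyCache AbstractIndex object] + [LazyAgent FastGraph FrozenTask]
  take RemoteProxy:  [RemoteProxy FrozenTask TinyCache AbstractIndex object] + [FastGraph SimpleEvent TinyCache AbstractIndex object] + [FrozenTask TinyCache AbstractIndex object] + [FastGraph FrozenTask]
  take FastGraph:  [FrozenTask TinyCache AbstractIndex object] + [FastGraph SimpleEvent TinyCache AbstractIndex object] + [FrozenTask TinyCache AbstractIndex object] + [FastGraph FrozenTask]
  take FrozenTask:  [FrozenTask TinyCache AbstractIndex object] + [SimpleEvent TinyCache AbstractIndex object] + [FrozenTask TinyCache AbstractIndex object] + [FrozenTask]
  take SimpleEvent:  [TinyCache AbstractIndex object] + [SimpleEvent TinyCache AbstractIndex object] + [TinyCache AbstractIndex object]
  take TinyCache:  [TinyCache AbstractIndex object] + [TinyCache AbstractIndex object] + [TinyCache AbstractIndex object]
  take AbstractIndex:  [AbstractIndex object] + [AbstractIndex object] + [AbstractIndex object]
  take object:  [object] + [object] + [object]
MRO: RemoteTask LazyAgent RemoteProxy FastGraph FrozenTask SimpleEvent TinyCache AbstractIndex object
super() in SimpleEvent.action on a RemoteTask instance goes to the class after SimpleEvent in RemoteTask's MRO: TinyCache.

TinyCache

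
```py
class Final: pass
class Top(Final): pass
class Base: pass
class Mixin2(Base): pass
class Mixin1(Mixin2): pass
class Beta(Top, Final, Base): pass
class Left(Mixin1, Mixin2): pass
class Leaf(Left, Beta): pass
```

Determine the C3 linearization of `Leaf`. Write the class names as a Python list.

[Leaf, Left, Mixin1, Mixin2, Beta, Top, Final, Base, object]

L[Leaf] = Leaf + merge(L[Left], L[Beta], [Left Beta])
  take Left:  [Left Mixin1 Mixin2 Base object] + [Beta Top Final Base object] + [Left Beta]
  take Mixin1:  [Mixin1 Mixin2 Base object] + [Beta Top Final Base object] + [Beta]
  take Mixin2:  [Mixin2 Base object] + [Beta Top Final Base object] + [Beta]
  take Beta:  [Base object] + [Beta Top Final Base object] + [Beta]
  take Top:  [Base object] + [Top Final Base object]
  take Final:  [Base object] + [Final Base object]
  take Base:  [Base object] + [Base object]
  take object:  [object] + [object]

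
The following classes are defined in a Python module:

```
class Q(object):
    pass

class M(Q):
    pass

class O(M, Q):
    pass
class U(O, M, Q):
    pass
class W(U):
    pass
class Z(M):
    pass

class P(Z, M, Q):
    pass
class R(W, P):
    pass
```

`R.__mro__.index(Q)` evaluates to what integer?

7

L[R] = R + merge(L[W], L[P], [W P])
  take W:  [W U O M Q object] + [P Z M Q object] + [W P]
  take U:  [U O M Q object] + [P Z M Q object] + [P]
  take O:  [O M Q object] + [P Z M Q object] + [P]
  take P:  [M Q object] + [P Z M Q object] + [P]
  take Z:  [M Q object] + [Z M Q object]
  take M:  [M Q object] + [M Q object]
  take Q:  [Q object] + [Q object]
  take object:  [object] + [object]
MRO: R W U O P Z M Q object
Q sits at index 7.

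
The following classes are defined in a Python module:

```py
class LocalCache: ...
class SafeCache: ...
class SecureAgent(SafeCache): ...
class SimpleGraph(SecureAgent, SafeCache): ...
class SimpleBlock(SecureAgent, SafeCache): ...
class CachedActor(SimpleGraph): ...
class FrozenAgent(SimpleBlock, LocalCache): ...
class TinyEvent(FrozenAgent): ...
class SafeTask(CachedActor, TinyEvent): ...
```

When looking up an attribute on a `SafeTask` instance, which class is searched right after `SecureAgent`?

L[SafeTask] = SafeTask + merge(L[CachedActor], L[TinyEvent], [CachedActor TinyEvent])
  take CachedActor:  [CachedActor SimpleGraph SecureAgent SafeCache object] + [TinyEvent FrozenAgent SimpleBlock SecureAgent SafeCache LocalCache object] + [CachedActor TinyEvent]
  take SimpleGraph:  [SimpleGraph SecureAgent SafeCache object] + [TinyEvent FrozenAgent SimpleBlock SecureAgent SafeCache LocalCache object] + [TinyEvent]
  take TinyEvent:  [SecureAgent SafeCache object] + [TinyEvent FrozenAgent SimpleBlock SecureAgent SafeCache LocalCache object] + [TinyEvent]
  take FrozenAgent:  [SecureAgent SafeCache object] + [FrozenAgent SimpleBlock SecureAgent SafeCache LocalCache object]
  take SimpleBlock:  [SecureAgent SafeCache object] + [SimpleBlock SecureAgent SafeCache LocalCache object]
  take SecureAgent:  [SecureAgent SafeCache object] + [SecureAgent SafeCache LocalCache object]
  take SafeCache:  [SafeCache object] + [SafeCache LocalCache object]
  take LocalCache:  [object] + [LocalCache object]
  take object:  [object] + [object]
MRO: SafeTask CachedActor SimpleGraph TinyEvent FrozenAgent SimpleBlock SecureAgent SafeCache LocalCache object
SecureAgent is at position 6; next is SafeCache.

SafeCache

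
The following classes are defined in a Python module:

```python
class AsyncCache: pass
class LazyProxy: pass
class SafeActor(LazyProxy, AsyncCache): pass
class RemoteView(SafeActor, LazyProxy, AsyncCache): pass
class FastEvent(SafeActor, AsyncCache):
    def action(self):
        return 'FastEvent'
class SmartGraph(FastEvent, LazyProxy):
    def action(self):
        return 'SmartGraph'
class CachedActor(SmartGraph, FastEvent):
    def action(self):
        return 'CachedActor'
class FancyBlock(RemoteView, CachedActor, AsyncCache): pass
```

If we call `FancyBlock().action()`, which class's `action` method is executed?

CachedActor

L[FancyBlock] = FancyBlock + merge(L[RemoteView], L[CachedActor], L[AsyncCache], [RemoteView CachedActor AsyncCache])
  take RemoteView:  [RemoteView SafeActor LazyProxy AsyncCache object] + [CachedActor SmartGraph FastEvent SafeActor LazyProxy AsyncCache object] + [AsyncCache object] + [RemoteView CachedActor AsyncCache]
  take CachedActor:  [SafeActor LazyProxy AsyncCache object] + [CachedActor SmartGraph FastEvent SafeActor LazyProxy AsyncCache object] + [AsyncCache object] + [CachedActor AsyncCache]
  take SmartGraph:  [SafeActor LazyProxy AsyncCache object] + [SmartGraph FastEvent SafeActor LazyProxy AsyncCache object] + [AsyncCache object] + [AsyncCache]
  take FastEvent:  [SafeActor LazyProxy AsyncCache object] + [FastEvent SafeActor LazyProxy AsyncCache object] + [AsyncCache object] + [AsyncCache]
  take SafeActor:  [SafeActor LazyProxy AsyncCache object] + [SafeActor LazyProxy AsyncCache object] + [AsyncCache object] + [AsyncCache]
  take LazyProxy:  [LazyProxy AsyncCache object] + [LazyProxy AsyncCache object] + [AsyncCache object] + [AsyncCache]
  take AsyncCache:  [AsyncCache object] + [AsyncCache object] + [AsyncCache object] + [AsyncCache]
  take object:  [object] + [object] + [object]
MRO: FancyBlock RemoteView CachedActor SmartGraph FastEvent SafeActor LazyProxy AsyncCache object
action is defined in: CachedActor, FastEvent, SmartGraph. First along the MRO is CachedActor.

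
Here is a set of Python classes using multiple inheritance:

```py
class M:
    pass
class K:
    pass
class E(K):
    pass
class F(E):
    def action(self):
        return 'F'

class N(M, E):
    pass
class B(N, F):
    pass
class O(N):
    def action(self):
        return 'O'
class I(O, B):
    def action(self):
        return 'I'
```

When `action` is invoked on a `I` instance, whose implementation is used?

I

L[I] = I + merge(L[O], L[B], [O B])
  take O:  [O N M E K object] + [B N M F E K object] + [O B]
  take B:  [N M E K object] + [B N M F E K object] + [B]
  take N:  [N M E K object] + [N M F E K object]
  take M:  [M E K object] + [M F E K object]
  take F:  [E K object] + [F E K object]
  take E:  [E K object] + [E K object]
  take K:  [K object] + [K object]
  take object:  [object] + [object]
MRO: I O B N M F E K object
action is defined in: F, I, O. First along the MRO is I.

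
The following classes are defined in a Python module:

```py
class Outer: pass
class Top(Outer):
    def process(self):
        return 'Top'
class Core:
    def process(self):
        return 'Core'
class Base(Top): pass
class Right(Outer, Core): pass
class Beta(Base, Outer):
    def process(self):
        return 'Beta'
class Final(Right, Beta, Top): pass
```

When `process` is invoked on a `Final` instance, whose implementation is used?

Beta

L[Final] = Final + merge(L[Right], L[Beta], L[Top], [Right Beta Top])
  take Right:  [Right Outer Core object] + [Beta Base Top Outer object] + [Top Outer object] + [Right Beta Top]
  take Beta:  [Outer Core object] + [Beta Base Top Outer object] + [Top Outer object] + [Beta Top]
  take Base:  [Outer Core object] + [Base Top Outer object] + [Top Outer object] + [Top]
  take Top:  [Outer Core object] + [Top Outer object] + [Top Outer object] + [Top]
  take Outer:  [Outer Core object] + [Outer object] + [Outer object]
  take Core:  [Core object] + [object] + [object]
  take object:  [object] + [object] + [object]
MRO: Final Right Beta Base Top Outer Core object
process is defined in: Beta, Core, Top. First along the MRO is Beta.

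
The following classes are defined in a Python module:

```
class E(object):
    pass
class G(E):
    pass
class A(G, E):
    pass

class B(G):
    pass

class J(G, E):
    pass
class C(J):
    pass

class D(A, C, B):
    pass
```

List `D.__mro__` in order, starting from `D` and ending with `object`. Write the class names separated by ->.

L[D] = D + merge(L[A], L[C], L[B], [A C B])
  take A:  [A G E object] + [C J G E object] + [B G E object] + [A C B]
  take C:  [G E object] + [C J G E object] + [B G E object] + [C B]
  take J:  [G E object] + [J G E object] + [B G E object] + [B]
  take B:  [G E object] + [G E object] + [B G E object] + [B]
  take G:  [G E object] + [G E object] + [G E object]
  take E:  [E object] + [E object] + [E object]
  take object:  [object] + [object] + [object]

D -> A -> C -> J -> B -> G -> E -> object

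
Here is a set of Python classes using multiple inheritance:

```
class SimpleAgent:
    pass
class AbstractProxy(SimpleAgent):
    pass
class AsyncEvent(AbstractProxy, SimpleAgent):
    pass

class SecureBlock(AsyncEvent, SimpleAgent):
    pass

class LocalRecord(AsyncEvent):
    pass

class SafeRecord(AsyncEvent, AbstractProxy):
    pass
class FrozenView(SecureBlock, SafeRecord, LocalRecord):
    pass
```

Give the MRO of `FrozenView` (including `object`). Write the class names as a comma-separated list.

L[FrozenView] = FrozenView + merge(L[SecureBlock], L[SafeRecord], L[LocalRecord], [SecureBlock SafeRecord LocalRecord])
  take SecureBlock:  [SecureBlock AsyncEvent AbstractProxy SimpleAgent object] + [SafeRecord AsyncEvent AbstractProxy SimpleAgent object] + [LocalRecord AsyncEvent AbstractProxy SimpleAgent object] + [SecureBlock SafeRecord LocalRecord]
  take SafeRecord:  [AsyncEvent AbstractProxy SimpleAgent object] + [SafeRecord AsyncEvent AbstractProxy SimpleAgent object] + [LocalRecord AsyncEvent AbstractProxy SimpleAgent object] + [SafeRecord LocalRecord]
  take LocalRecord:  [AsyncEvent AbstractProxy SimpleAgent object] + [AsyncEvent AbstractProxy SimpleAgent object] + [LocalRecord AsyncEvent AbstractProxy SimpleAgent object] + [LocalRecord]
  take AsyncEvent:  [AsyncEvent AbstractProxy SimpleAgent object] + [AsyncEvent AbstractProxy SimpleAgent object] + [AsyncEvent AbstractProxy SimpleAgent object]
  take AbstractProxy:  [AbstractProxy SimpleAgent object] + [AbstractProxy SimpleAgent object] + [AbstractProxy SimpleAgent object]
  take SimpleAgent:  [SimpleAgent object] + [SimpleAgent object] + [SimpleAgent object]
  take object:  [object] + [object] + [object]

FrozenView, SecureBlock, SafeRecord, LocalRecord, AsyncEvent, AbstractProxy, SimpleAgent, object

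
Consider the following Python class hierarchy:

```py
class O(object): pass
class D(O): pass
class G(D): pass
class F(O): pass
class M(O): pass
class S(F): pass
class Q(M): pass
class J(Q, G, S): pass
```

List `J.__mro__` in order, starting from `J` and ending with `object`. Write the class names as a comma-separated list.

J, Q, M, G, D, S, F, O, object

L[J] = J + merge(L[Q], L[G], L[S], [Q G S])
  take Q:  [Q M O object] + [G D O object] + [S F O object] + [Q G S]
  take M:  [M O object] + [G D O object] + [S F O object] + [G S]
  take G:  [O object] + [G D O object] + [S F O object] + [G S]
  take D:  [O object] + [D O object] + [S F O object] + [S]
  take S:  [O object] + [O object] + [S F O object] + [S]
  take F:  [O object] + [O object] + [F O object]
  take O:  [O object] + [O object] + [O object]
  take object:  [object] + [object] + [object]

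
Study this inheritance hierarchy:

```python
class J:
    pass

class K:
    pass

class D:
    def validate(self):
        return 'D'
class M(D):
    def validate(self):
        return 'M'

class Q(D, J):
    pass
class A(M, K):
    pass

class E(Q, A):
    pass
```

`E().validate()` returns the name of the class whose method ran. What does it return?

L[E] = E + merge(L[Q], L[A], [Q A])
  take Q:  [Q D J object] + [A M D K object] + [Q A]
  take A:  [D J object] + [A M D K object] + [A]
  take M:  [D J object] + [M D K object]
  take D:  [D J object] + [D K object]
  take J:  [J object] + [K object]
  take K:  [object] + [K object]
  take object:  [object] + [object]
MRO: E Q A M D J K object
validate is defined in: D, M. First along the MRO is M.

M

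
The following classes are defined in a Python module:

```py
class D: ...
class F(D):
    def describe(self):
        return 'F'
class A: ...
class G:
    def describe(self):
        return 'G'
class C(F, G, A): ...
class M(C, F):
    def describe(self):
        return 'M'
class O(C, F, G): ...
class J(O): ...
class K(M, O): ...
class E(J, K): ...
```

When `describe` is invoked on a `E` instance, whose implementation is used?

M

L[E] = E + merge(L[J], L[K], [J K])
  take J:  [J O C F D G A object] + [K M O C F D G A object] + [J K]
  take K:  [O C F D G A object] + [K M O C F D G A object] + [K]
  take M:  [O C F D G A object] + [M O C F D G A object]
  take O:  [O C F D G A object] + [O C F D G A object]
  take C:  [C F D G A object] + [C F D G A object]
  take F:  [F D G A object] + [F D G A object]
  take D:  [D G A object] + [D G A object]
  take G:  [G A object] + [G A object]
  take A:  [A object] + [A object]
  take object:  [object] + [object]
MRO: E J K M O C F D G A object
describe is defined in: F, G, M. First along the MRO is M.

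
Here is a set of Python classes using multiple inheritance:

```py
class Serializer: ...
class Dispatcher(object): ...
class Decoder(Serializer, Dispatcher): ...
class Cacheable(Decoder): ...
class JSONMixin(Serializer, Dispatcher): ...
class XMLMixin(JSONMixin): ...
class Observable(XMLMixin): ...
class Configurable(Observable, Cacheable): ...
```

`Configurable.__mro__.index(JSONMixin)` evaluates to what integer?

L[Configurable] = Configurable + merge(L[Observable], L[Cacheable], [Observable Cacheable])
  take Observable:  [Observable XMLMixin JSONMixin Serializer Dispatcher object] + [Cacheable Decoder Serializer Dispatcher object] + [Observable Cacheable]
  take XMLMixin:  [XMLMixin JSONMixin Serializer Dispatcher object] + [Cacheable Decoder Serializer Dispatcher object] + [Cacheable]
  take JSONMixin:  [JSONMixin Serializer Dispatcher object] + [Cacheable Decoder Serializer Dispatcher object] + [Cacheable]
  take Cacheable:  [Serializer Dispatcher object] + [Cacheable Decoder Serializer Dispatcher object] + [Cacheable]
  take Decoder:  [Serializer Dispatcher object] + [Decoder Serializer Dispatcher object]
  take Serializer:  [Serializer Dispatcher object] + [Serializer Dispatcher object]
  take Dispatcher:  [Dispatcher object] + [Dispatcher object]
  take object:  [object] + [object]
MRO: Configurable Observable XMLMixin JSONMixin Cacheable Decoder Serializer Dispatcher object
JSONMixin sits at index 3.

3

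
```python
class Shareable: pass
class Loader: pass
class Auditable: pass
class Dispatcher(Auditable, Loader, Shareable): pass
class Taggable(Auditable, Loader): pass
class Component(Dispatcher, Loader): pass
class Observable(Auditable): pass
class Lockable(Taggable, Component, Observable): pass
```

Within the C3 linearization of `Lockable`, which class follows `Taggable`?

L[Lockable] = Lockable + merge(L[Taggable], L[Component], L[Observable], [Taggable Component Observable])
  take Taggable:  [Taggable Auditable Loader object] + [Component Dispatcher Auditable Loader Shareable object] + [Observable Auditable object] + [Taggable Component Observable]
  take Component:  [Auditable Loader object] + [Component Dispatcher Auditable Loader Shareable object] + [Observable Auditable object] + [Component Observable]
  take Dispatcher:  [Auditable Loader object] + [Dispatcher Auditable Loader Shareable object] + [Observable Auditable object] + [Observable]
  take Observable:  [Auditable Loader object] + [Auditable Loader Shareable object] + [Observable Auditable object] + [Observable]
  take Auditable:  [Auditable Loader object] + [Auditable Loader Shareable object] + [Auditable object]
  take Loader:  [Loader object] + [Loader Shareable object] + [object]
  take Shareable:  [object] + [Shareable object] + [object]
  take object:  [object] + [object] + [object]
MRO: Lockable Taggable Component Dispatcher Observable Auditable Loader Shareable object
Taggable is at position 1; next is Component.

Component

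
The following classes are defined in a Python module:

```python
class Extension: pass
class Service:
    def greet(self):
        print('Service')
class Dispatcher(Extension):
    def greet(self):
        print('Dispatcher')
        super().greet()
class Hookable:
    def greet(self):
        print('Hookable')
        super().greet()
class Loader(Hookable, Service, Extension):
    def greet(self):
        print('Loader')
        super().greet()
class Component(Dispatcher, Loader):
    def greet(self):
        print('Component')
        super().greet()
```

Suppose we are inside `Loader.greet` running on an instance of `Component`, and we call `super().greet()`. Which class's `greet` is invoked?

Hookable

L[Component] = Component + merge(L[Dispatcher], L[Loader], [Dispatcher Loader])
  take Dispatcher:  [Dispatcher Extension object] + [Loader Hookable Service Extension object] + [Dispatcher Loader]
  take Loader:  [Extension object] + [Loader Hookable Service Extension object] + [Loader]
  take Hookable:  [Extension object] + [Hookable Service Extension object]
  take Service:  [Extension object] + [Service Extension object]
  take Extension:  [Extension object] + [Extension object]
  take object:  [object] + [object]
MRO: Component Dispatcher Loader Hookable Service Extension object
super() in Loader.greet on a Component instance goes to the class after Loader in Component's MRO: Hookable.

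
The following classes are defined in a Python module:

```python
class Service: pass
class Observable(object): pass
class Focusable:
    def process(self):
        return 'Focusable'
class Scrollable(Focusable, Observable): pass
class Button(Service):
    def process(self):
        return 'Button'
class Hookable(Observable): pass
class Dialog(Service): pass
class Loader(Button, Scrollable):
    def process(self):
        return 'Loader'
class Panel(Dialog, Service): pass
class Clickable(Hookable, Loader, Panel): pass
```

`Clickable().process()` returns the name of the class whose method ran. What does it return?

L[Clickable] = Clickable + merge(L[Hookable], L[Loader], L[Panel], [Hookable Loader Panel])
  take Hookable:  [Hookable Observable object] + [Loader Button Service Scrollable Focusable Observable object] + [Panel Dialog Service object] + [Hookable Loader Panel]
  take Loader:  [Observable object] + [Loader Button Service Scrollable Focusable Observable object] + [Panel Dialog Service object] + [Loader Panel]
  take Button:  [Observable object] + [Button Service Scrollable Focusable Observable object] + [Panel Dialog Service object] + [Panel]
  take Panel:  [Observable object] + [Service Scrollable Focusable Observable object] + [Panel Dialog Service object] + [Panel]
  take Dialog:  [Observable object] + [Service Scrollable Focusable Observable object] + [Dialog Service object]
  take Service:  [Observable object] + [Service Scrollable Focusable Observable object] + [Service object]
  take Scrollable:  [Observable object] + [Scrollable Focusable Observable object] + [object]
  take Focusable:  [Observable object] + [Focusable Observable object] + [object]
  take Observable:  [Observable object] + [Observable object] + [object]
  take object:  [object] + [object] + [object]
MRO: Clickable Hookable Loader Button Panel Dialog Service Scrollable Focusable Observable object
process is defined in: Button, Focusable, Loader. First along the MRO is Loader.

Loader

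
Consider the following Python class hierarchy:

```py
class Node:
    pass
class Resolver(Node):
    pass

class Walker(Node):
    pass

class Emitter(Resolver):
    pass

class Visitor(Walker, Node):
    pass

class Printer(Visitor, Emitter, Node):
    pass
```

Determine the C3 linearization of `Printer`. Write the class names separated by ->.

L[Printer] = Printer + merge(L[Visitor], L[Emitter], L[Node], [Visitor Emitter Node])
  take Visitor:  [Visitor Walker Node object] + [Emitter Resolver Node object] + [Node object] + [Visitor Emitter Node]
  take Walker:  [Walker Node object] + [Emitter Resolver Node object] + [Node object] + [Emitter Node]
  take Emitter:  [Node object] + [Emitter Resolver Node object] + [Node object] + [Emitter Node]
  take Resolver:  [Node object] + [Resolver Node object] + [Node object] + [Node]
  take Node:  [Node object] + [Node object] + [Node object] + [Node]
  take object:  [object] + [object] + [object]

Printer -> Visitor -> Walker -> Emitter -> Resolver -> Node -> object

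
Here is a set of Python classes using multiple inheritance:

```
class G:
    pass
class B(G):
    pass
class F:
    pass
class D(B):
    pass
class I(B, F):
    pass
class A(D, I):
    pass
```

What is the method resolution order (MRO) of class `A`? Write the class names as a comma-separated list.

L[A] = A + merge(L[D], L[I], [D I])
  take D:  [D B G object] + [I B G F object] + [D I]
  take I:  [B G object] + [I B G F object] + [I]
  take B:  [B G object] + [B G F object]
  take G:  [G object] + [G F object]
  take F:  [object] + [F object]
  take object:  [object] + [object]

A, D, I, B, G, F, object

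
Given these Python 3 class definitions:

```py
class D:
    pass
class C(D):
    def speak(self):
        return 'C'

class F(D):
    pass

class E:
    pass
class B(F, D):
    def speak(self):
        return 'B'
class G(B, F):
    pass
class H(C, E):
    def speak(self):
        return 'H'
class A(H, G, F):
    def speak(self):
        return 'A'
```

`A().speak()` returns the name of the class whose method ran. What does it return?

L[A] = A + merge(L[H], L[G], L[F], [H G F])
  take H:  [H C D E object] + [G B F D object] + [F D object] + [H G F]
  take C:  [C D E object] + [G B F D object] + [F D object] + [G F]
  take G:  [D E object] + [G B F D object] + [F D object] + [G F]
  take B:  [D E object] + [B F D object] + [F D object] + [F]
  take F:  [D E object] + [F D object] + [F D object] + [F]
  take D:  [D E object] + [D object] + [D object]
  take E:  [E object] + [object] + [object]
  take object:  [object] + [object] + [object]
MRO: A H C G B F D E object
speak is defined in: A, B, C, H. First along the MRO is A.

A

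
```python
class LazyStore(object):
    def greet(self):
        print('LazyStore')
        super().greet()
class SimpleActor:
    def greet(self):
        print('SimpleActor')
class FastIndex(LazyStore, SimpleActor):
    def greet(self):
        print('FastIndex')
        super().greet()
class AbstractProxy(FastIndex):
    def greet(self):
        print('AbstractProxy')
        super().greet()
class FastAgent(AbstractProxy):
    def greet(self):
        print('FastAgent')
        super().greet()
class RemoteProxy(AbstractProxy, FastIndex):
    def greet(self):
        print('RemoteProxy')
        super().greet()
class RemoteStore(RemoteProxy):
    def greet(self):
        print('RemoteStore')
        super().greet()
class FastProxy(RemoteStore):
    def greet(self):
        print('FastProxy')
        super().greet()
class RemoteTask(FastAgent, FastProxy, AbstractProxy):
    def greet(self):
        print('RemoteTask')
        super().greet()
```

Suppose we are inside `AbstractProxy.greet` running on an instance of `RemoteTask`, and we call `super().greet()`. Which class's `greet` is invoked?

FastIndex

L[RemoteTask] = RemoteTask + merge(L[FastAgent], L[FastProxy], L[AbstractProxy], [FastAgent FastProxy AbstractProxy])
  take FastAgent:  [FastAgent AbstractProxy FastIndex LazyStore SimpleActor object] + [FastProxy RemoteStore RemoteProxy AbstractProxy FastIndex LazyStore SimpleActor object] + [AbstractProxy FastIndex LazyStore SimpleActor object] + [FastAgent FastProxy AbstractProxy]
  take FastProxy:  [AbstractProxy FastIndex LazyStore SimpleActor object] + [FastProxy RemoteStore RemoteProxy AbstractProxy FastIndex LazyStore SimpleActor object] + [AbstractProxy FastIndex LazyStore SimpleActor object] + [FastProxy AbstractProxy]
  take RemoteStore:  [AbstractProxy FastIndex LazyStore SimpleActor object] + [RemoteStore RemoteProxy AbstractProxy FastIndex LazyStore SimpleActor object] + [AbstractProxy FastIndex LazyStore SimpleActor object] + [AbstractProxy]
  take RemoteProxy:  [AbstractProxy FastIndex LazyStore SimpleActor object] + [RemoteProxy AbstractProxy FastIndex LazyStore SimpleActor object] + [AbstractProxy FastIndex LazyStore SimpleActor object] + [AbstractProxy]
  take AbstractProxy:  [AbstractProxy FastIndex LazyStore SimpleActor object] + [AbstractProxy FastIndex LazyStore SimpleActor object] + [AbstractProxy FastIndex LazyStore SimpleActor object] + [AbstractProxy]
  take FastIndex:  [FastIndex LazyStore SimpleActor object] + [FastIndex LazyStore SimpleActor object] + [FastIndex LazyStore SimpleActor object]
  take LazyStore:  [LazyStore SimpleActor object] + [LazyStore SimpleActor object] + [LazyStore SimpleActor object]
  take SimpleActor:  [SimpleActor object] + [SimpleActor object] + [SimpleActor object]
  take object:  [object] + [object] + [object]
MRO: RemoteTask FastAgent FastProxy RemoteStore RemoteProxy AbstractProxy FastIndex LazyStore SimpleActor object
super() in AbstractProxy.greet on a RemoteTask instance goes to the class after AbstractProxy in RemoteTask's MRO: FastIndex.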